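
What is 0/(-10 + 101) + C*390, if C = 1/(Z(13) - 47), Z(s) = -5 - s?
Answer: -6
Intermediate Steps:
C = -1/65 (C = 1/((-5 - 1*13) - 47) = 1/((-5 - 13) - 47) = 1/(-18 - 47) = 1/(-65) = -1/65 ≈ -0.015385)
0/(-10 + 101) + C*390 = 0/(-10 + 101) - 1/65*390 = 0/91 - 6 = (1/91)*0 - 6 = 0 - 6 = -6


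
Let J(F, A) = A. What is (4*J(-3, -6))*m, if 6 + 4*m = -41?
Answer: 282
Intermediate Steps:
m = -47/4 (m = -3/2 + (1/4)*(-41) = -3/2 - 41/4 = -47/4 ≈ -11.750)
(4*J(-3, -6))*m = (4*(-6))*(-47/4) = -24*(-47/4) = 282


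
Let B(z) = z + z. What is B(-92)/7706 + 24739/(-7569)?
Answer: -96015715/29163357 ≈ -3.2923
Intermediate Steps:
B(z) = 2*z
B(-92)/7706 + 24739/(-7569) = (2*(-92))/7706 + 24739/(-7569) = -184*1/7706 + 24739*(-1/7569) = -92/3853 - 24739/7569 = -96015715/29163357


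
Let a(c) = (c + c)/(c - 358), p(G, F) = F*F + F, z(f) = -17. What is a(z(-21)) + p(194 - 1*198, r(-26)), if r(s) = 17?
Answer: 114784/375 ≈ 306.09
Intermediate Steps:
p(G, F) = F + F**2 (p(G, F) = F**2 + F = F + F**2)
a(c) = 2*c/(-358 + c) (a(c) = (2*c)/(-358 + c) = 2*c/(-358 + c))
a(z(-21)) + p(194 - 1*198, r(-26)) = 2*(-17)/(-358 - 17) + 17*(1 + 17) = 2*(-17)/(-375) + 17*18 = 2*(-17)*(-1/375) + 306 = 34/375 + 306 = 114784/375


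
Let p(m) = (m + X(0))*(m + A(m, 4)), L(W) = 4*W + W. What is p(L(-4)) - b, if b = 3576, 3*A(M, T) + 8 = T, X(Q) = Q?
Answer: -9448/3 ≈ -3149.3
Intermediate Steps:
L(W) = 5*W
A(M, T) = -8/3 + T/3
p(m) = m*(-4/3 + m) (p(m) = (m + 0)*(m + (-8/3 + (⅓)*4)) = m*(m + (-8/3 + 4/3)) = m*(m - 4/3) = m*(-4/3 + m))
p(L(-4)) - b = (5*(-4))*(-4 + 3*(5*(-4)))/3 - 1*3576 = (⅓)*(-20)*(-4 + 3*(-20)) - 3576 = (⅓)*(-20)*(-4 - 60) - 3576 = (⅓)*(-20)*(-64) - 3576 = 1280/3 - 3576 = -9448/3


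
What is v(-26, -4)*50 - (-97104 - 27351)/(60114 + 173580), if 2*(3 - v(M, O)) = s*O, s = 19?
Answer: 159732385/77898 ≈ 2050.5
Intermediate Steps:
v(M, O) = 3 - 19*O/2
v(-26, -4)*50 - (-97104 - 27351)/(60114 + 173580) = (3 - 19/2*(-4))*50 - (-97104 - 27351)/(60114 + 173580) = (3 + 38)*50 - (-124455)/233694 = 41*50 - (-124455)/233694 = 2050 - 1*(-41485/77898) = 2050 + 41485/77898 = 159732385/77898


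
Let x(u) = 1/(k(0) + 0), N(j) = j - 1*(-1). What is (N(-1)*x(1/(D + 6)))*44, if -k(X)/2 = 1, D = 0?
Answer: 0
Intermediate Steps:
k(X) = -2 (k(X) = -2*1 = -2)
N(j) = 1 + j (N(j) = j + 1 = 1 + j)
x(u) = -1/2 (x(u) = 1/(-2 + 0) = 1/(-2) = -1/2)
(N(-1)*x(1/(D + 6)))*44 = ((1 - 1)*(-1/2))*44 = (0*(-1/2))*44 = 0*44 = 0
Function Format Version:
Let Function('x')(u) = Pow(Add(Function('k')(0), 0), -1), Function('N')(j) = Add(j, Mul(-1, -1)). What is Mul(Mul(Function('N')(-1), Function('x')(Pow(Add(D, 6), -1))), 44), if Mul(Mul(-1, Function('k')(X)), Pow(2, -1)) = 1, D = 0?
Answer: 0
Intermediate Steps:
Function('k')(X) = -2 (Function('k')(X) = Mul(-2, 1) = -2)
Function('N')(j) = Add(1, j) (Function('N')(j) = Add(j, 1) = Add(1, j))
Function('x')(u) = Rational(-1, 2) (Function('x')(u) = Pow(Add(-2, 0), -1) = Pow(-2, -1) = Rational(-1, 2))
Mul(Mul(Function('N')(-1), Function('x')(Pow(Add(D, 6), -1))), 44) = Mul(Mul(Add(1, -1), Rational(-1, 2)), 44) = Mul(Mul(0, Rational(-1, 2)), 44) = Mul(0, 44) = 0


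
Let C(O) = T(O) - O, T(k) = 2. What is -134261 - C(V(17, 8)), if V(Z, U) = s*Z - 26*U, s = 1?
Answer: -134454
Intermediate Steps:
V(Z, U) = Z - 26*U (V(Z, U) = 1*Z - 26*U = Z - 26*U)
C(O) = 2 - O
-134261 - C(V(17, 8)) = -134261 - (2 - (17 - 26*8)) = -134261 - (2 - (17 - 208)) = -134261 - (2 - 1*(-191)) = -134261 - (2 + 191) = -134261 - 1*193 = -134261 - 193 = -134454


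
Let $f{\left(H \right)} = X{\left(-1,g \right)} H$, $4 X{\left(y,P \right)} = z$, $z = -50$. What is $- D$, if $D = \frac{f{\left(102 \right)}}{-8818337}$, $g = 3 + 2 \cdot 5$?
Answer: $- \frac{1275}{8818337} \approx -0.00014459$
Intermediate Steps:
$g = 13$ ($g = 3 + 10 = 13$)
$X{\left(y,P \right)} = - \frac{25}{2}$ ($X{\left(y,P \right)} = \frac{1}{4} \left(-50\right) = - \frac{25}{2}$)
$f{\left(H \right)} = - \frac{25 H}{2}$
$D = \frac{1275}{8818337}$ ($D = \frac{\left(- \frac{25}{2}\right) 102}{-8818337} = \left(-1275\right) \left(- \frac{1}{8818337}\right) = \frac{1275}{8818337} \approx 0.00014459$)
$- D = \left(-1\right) \frac{1275}{8818337} = - \frac{1275}{8818337}$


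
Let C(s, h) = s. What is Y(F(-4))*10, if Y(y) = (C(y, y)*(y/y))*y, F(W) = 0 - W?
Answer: 160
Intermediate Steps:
F(W) = -W
Y(y) = y² (Y(y) = (y*(y/y))*y = (y*1)*y = y*y = y²)
Y(F(-4))*10 = (-1*(-4))²*10 = 4²*10 = 16*10 = 160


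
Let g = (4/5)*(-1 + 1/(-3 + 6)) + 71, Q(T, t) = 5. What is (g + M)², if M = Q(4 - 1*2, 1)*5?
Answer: 2050624/225 ≈ 9113.9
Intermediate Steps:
M = 25 (M = 5*5 = 25)
g = 1057/15 (g = (4*(⅕))*(-1 + 1/3) + 71 = 4*(-1 + ⅓)/5 + 71 = (⅘)*(-⅔) + 71 = -8/15 + 71 = 1057/15 ≈ 70.467)
(g + M)² = (1057/15 + 25)² = (1432/15)² = 2050624/225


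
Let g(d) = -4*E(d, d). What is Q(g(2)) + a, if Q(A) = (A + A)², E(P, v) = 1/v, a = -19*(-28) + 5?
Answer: 553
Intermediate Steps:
a = 537 (a = 532 + 5 = 537)
g(d) = -4/d
Q(A) = 4*A² (Q(A) = (2*A)² = 4*A²)
Q(g(2)) + a = 4*(-4/2)² + 537 = 4*(-4*½)² + 537 = 4*(-2)² + 537 = 4*4 + 537 = 16 + 537 = 553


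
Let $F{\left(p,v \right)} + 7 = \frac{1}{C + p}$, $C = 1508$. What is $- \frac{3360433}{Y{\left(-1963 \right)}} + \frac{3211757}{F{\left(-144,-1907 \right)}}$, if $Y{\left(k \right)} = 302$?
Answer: $- \frac{1355094691347}{2883194} \approx -4.7 \cdot 10^{5}$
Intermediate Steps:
$F{\left(p,v \right)} = -7 + \frac{1}{1508 + p}$
$- \frac{3360433}{Y{\left(-1963 \right)}} + \frac{3211757}{F{\left(-144,-1907 \right)}} = - \frac{3360433}{302} + \frac{3211757}{\frac{1}{1508 - 144} \left(-10555 - -1008\right)} = \left(-3360433\right) \frac{1}{302} + \frac{3211757}{\frac{1}{1364} \left(-10555 + 1008\right)} = - \frac{3360433}{302} + \frac{3211757}{\frac{1}{1364} \left(-9547\right)} = - \frac{3360433}{302} + \frac{3211757}{- \frac{9547}{1364}} = - \frac{3360433}{302} + 3211757 \left(- \frac{1364}{9547}\right) = - \frac{3360433}{302} - \frac{4380836548}{9547} = - \frac{1355094691347}{2883194}$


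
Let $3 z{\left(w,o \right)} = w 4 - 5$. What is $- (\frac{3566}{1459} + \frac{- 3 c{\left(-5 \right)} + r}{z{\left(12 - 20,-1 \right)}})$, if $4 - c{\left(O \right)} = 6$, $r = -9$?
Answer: $- \frac{145073}{53983} \approx -2.6874$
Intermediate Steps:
$c{\left(O \right)} = -2$ ($c{\left(O \right)} = 4 - 6 = -2$)
$z{\left(w,o \right)} = - \frac{5}{3} + \frac{4 w}{3}$ ($z{\left(w,o \right)} = \frac{w 4 - 5}{3} = \frac{4 w - 5}{3} = \frac{-5 + 4 w}{3} = - \frac{5}{3} + \frac{4 w}{3}$)
$- (\frac{3566}{1459} + \frac{- 3 c{\left(-5 \right)} + r}{z{\left(12 - 20,-1 \right)}}) = - (\frac{3566}{1459} + \frac{\left(-3\right) \left(-2\right) - 9}{- \frac{5}{3} + \frac{4 \left(12 - 20\right)}{3}}) = - (3566 \cdot \frac{1}{1459} + \frac{6 - 9}{- \frac{5}{3} + \frac{4 \left(12 - 20\right)}{3}}) = - (\frac{3566}{1459} - \frac{3}{- \frac{5}{3} + \frac{4}{3} \left(-8\right)}) = - (\frac{3566}{1459} - \frac{3}{- \frac{5}{3} - \frac{32}{3}}) = - (\frac{3566}{1459} - \frac{3}{- \frac{37}{3}}) = - (\frac{3566}{1459} - - \frac{9}{37}) = - (\frac{3566}{1459} + \frac{9}{37}) = \left(-1\right) \frac{145073}{53983} = - \frac{145073}{53983}$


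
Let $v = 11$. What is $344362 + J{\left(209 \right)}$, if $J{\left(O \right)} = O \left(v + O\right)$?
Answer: $390342$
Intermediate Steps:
$J{\left(O \right)} = O \left(11 + O\right)$
$344362 + J{\left(209 \right)} = 344362 + 209 \left(11 + 209\right) = 344362 + 209 \cdot 220 = 344362 + 45980 = 390342$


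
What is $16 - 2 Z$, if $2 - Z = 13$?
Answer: $38$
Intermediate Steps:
$Z = -11$ ($Z = 2 - 13 = -11$)
$16 - 2 Z = 16 - -22 = 16 + 22 = 38$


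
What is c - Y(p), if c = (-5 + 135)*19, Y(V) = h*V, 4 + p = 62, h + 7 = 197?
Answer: -8550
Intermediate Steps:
h = 190 (h = -7 + 197 = 190)
p = 58 (p = -4 + 62 = 58)
Y(V) = 190*V
c = 2470 (c = 130*19 = 2470)
c - Y(p) = 2470 - 190*58 = 2470 - 1*11020 = 2470 - 11020 = -8550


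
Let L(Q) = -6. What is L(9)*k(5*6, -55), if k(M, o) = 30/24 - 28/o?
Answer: -1161/110 ≈ -10.555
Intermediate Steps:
k(M, o) = 5/4 - 28/o (k(M, o) = 30*(1/24) - 28/o = 5/4 - 28/o)
L(9)*k(5*6, -55) = -6*(5/4 - 28/(-55)) = -6*(5/4 - 28*(-1/55)) = -6*(5/4 + 28/55) = -6*387/220 = -1161/110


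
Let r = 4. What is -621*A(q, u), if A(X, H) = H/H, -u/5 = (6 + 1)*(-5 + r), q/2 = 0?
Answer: -621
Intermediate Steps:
q = 0 (q = 2*0 = 0)
u = 35 (u = -5*(6 + 1)*(-5 + 4) = -35*(-1) = -5*(-7) = 35)
A(X, H) = 1
-621*A(q, u) = -621*1 = -621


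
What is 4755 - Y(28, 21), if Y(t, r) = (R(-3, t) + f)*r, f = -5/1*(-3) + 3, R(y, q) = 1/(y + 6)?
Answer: 4370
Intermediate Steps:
R(y, q) = 1/(6 + y)
f = 18 (f = -5*1*(-3) + 3 = -5*(-3) + 3 = 15 + 3 = 18)
Y(t, r) = 55*r/3 (Y(t, r) = (1/(6 - 3) + 18)*r = (1/3 + 18)*r = 55*r/3)
4755 - Y(28, 21) = 4755 - 55*21/3 = 4755 - 1*385 = 4755 - 385 = 4370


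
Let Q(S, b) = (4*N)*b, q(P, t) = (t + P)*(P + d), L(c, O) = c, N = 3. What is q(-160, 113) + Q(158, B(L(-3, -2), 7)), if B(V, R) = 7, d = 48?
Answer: 5348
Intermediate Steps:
q(P, t) = (48 + P)*(P + t) (q(P, t) = (t + P)*(P + 48) = (P + t)*(48 + P) = (48 + P)*(P + t))
Q(S, b) = 12*b (Q(S, b) = (4*3)*b = 12*b)
q(-160, 113) + Q(158, B(L(-3, -2), 7)) = ((-160)**2 + 48*(-160) + 48*113 - 160*113) + 12*7 = (25600 - 7680 + 5424 - 18080) + 84 = 5264 + 84 = 5348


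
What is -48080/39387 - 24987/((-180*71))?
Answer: 41077841/55929540 ≈ 0.73446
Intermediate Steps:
-48080/39387 - 24987/((-180*71)) = -48080*1/39387 - 24987/(-12780) = -48080/39387 - 24987*(-1/12780) = -48080/39387 + 8329/4260 = 41077841/55929540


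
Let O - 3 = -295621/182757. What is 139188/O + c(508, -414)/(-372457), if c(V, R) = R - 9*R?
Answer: 4737202193718306/47050630525 ≈ 1.0068e+5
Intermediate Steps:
c(V, R) = -8*R
O = 252650/182757 (O = 3 - 295621/182757 = 252650/182757 ≈ 1.3824)
139188/O + c(508, -414)/(-372457) = 139188/(252650/182757) - 8*(-414)/(-372457) = 139188*(182757/252650) + 3312*(-1/372457) = 12718790658/126325 - 3312/372457 = 4737202193718306/47050630525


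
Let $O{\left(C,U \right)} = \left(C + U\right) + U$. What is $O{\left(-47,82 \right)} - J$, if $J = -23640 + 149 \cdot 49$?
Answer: $16456$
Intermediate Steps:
$O{\left(C,U \right)} = C + 2 U$
$J = -16339$ ($J = -23640 + 7301 = -16339$)
$O{\left(-47,82 \right)} - J = \left(-47 + 2 \cdot 82\right) - -16339 = \left(-47 + 164\right) + 16339 = 117 + 16339 = 16456$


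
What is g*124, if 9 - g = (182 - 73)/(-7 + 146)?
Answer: 141608/139 ≈ 1018.8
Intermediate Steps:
g = 1142/139 (g = 9 - (182 - 73)/(-7 + 146) = 9 - 109/139 = 1142/139 ≈ 8.2158)
g*124 = (1142/139)*124 = 141608/139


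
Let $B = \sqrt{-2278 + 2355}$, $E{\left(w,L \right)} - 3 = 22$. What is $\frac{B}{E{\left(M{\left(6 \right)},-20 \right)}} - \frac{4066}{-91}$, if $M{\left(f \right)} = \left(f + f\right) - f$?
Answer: $\frac{4066}{91} + \frac{\sqrt{77}}{25} \approx 45.032$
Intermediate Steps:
$M{\left(f \right)} = f$ ($M{\left(f \right)} = 2 f - f = f$)
$E{\left(w,L \right)} = 25$ ($E{\left(w,L \right)} = 3 + 22 = 25$)
$B = \sqrt{77} \approx 8.775$
$\frac{B}{E{\left(M{\left(6 \right)},-20 \right)}} - \frac{4066}{-91} = \frac{\sqrt{77}}{25} - \frac{4066}{-91} = \sqrt{77} \cdot \frac{1}{25} - - \frac{4066}{91} = \frac{\sqrt{77}}{25} + \frac{4066}{91} = \frac{4066}{91} + \frac{\sqrt{77}}{25}$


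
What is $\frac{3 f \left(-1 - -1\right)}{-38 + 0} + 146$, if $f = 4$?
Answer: $146$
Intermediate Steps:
$\frac{3 f \left(-1 - -1\right)}{-38 + 0} + 146 = \frac{3 \cdot 4 \left(-1 - -1\right)}{-38 + 0} + 146 = \frac{12 \left(-1 + 1\right)}{-38} + 146 = - \frac{12 \cdot 0}{38} + 146 = \left(- \frac{1}{38}\right) 0 + 146 = 0 + 146 = 146$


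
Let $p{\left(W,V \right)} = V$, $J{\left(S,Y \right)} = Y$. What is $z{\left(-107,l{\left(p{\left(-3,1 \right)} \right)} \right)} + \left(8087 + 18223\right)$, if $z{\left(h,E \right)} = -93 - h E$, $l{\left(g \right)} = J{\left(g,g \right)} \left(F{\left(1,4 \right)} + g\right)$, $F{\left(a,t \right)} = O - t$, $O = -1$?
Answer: $25789$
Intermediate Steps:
$F{\left(a,t \right)} = -1 - t$
$l{\left(g \right)} = g \left(-5 + g\right)$ ($l{\left(g \right)} = g \left(\left(-1 - 4\right) + g\right) = g \left(-5 + g\right)$)
$z{\left(h,E \right)} = -93 - E h$
$z{\left(-107,l{\left(p{\left(-3,1 \right)} \right)} \right)} + \left(8087 + 18223\right) = \left(-93 - 1 \left(-5 + 1\right) \left(-107\right)\right) + \left(8087 + 18223\right) = \left(-93 - 1 \left(-4\right) \left(-107\right)\right) + 26310 = \left(-93 - \left(-4\right) \left(-107\right)\right) + 26310 = \left(-93 - 428\right) + 26310 = -521 + 26310 = 25789$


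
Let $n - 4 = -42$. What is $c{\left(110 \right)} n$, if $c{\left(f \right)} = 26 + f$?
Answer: $-5168$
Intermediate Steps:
$n = -38$ ($n = 4 - 42 = -38$)
$c{\left(110 \right)} n = \left(26 + 110\right) \left(-38\right) = 136 \left(-38\right) = -5168$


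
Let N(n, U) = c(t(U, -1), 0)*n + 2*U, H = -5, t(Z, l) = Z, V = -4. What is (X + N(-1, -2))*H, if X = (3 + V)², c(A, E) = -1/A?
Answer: 35/2 ≈ 17.500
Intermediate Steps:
N(n, U) = 2*U - n/U (N(n, U) = (-1/U)*n + 2*U = -n/U + 2*U = 2*U - n/U)
X = 1 (X = (3 - 4)² = (-1)² = 1)
(X + N(-1, -2))*H = (1 + (2*(-2) - 1*(-1)/(-2)))*(-5) = (1 + (-4 - 1*(-1)*(-½)))*(-5) = (1 + (-4 - ½))*(-5) = (1 - 9/2)*(-5) = -7/2*(-5) = 35/2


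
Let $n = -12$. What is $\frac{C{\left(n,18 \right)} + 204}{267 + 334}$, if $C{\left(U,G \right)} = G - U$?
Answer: $\frac{234}{601} \approx 0.38935$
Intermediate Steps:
$\frac{C{\left(n,18 \right)} + 204}{267 + 334} = \frac{\left(18 - -12\right) + 204}{267 + 334} = \frac{\left(18 + 12\right) + 204}{601} = \left(30 + 204\right) \frac{1}{601} = 234 \cdot \frac{1}{601} = \frac{234}{601}$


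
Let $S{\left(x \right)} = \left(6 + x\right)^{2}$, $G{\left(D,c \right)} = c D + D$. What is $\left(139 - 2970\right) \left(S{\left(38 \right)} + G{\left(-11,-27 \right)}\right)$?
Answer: $-6290482$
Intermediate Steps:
$G{\left(D,c \right)} = D + D c$ ($G{\left(D,c \right)} = D c + D = D + D c$)
$\left(139 - 2970\right) \left(S{\left(38 \right)} + G{\left(-11,-27 \right)}\right) = \left(139 - 2970\right) \left(\left(6 + 38\right)^{2} - 11 \left(1 - 27\right)\right) = - 2831 \left(44^{2} - -286\right) = - 2831 \left(1936 + 286\right) = \left(-2831\right) 2222 = -6290482$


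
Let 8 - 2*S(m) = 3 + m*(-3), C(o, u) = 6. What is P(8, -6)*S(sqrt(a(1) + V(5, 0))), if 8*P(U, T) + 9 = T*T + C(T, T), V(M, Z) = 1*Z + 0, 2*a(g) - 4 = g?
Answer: 165/16 + 99*sqrt(10)/32 ≈ 20.096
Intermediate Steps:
a(g) = 2 + g/2
V(M, Z) = Z (V(M, Z) = Z + 0 = Z)
S(m) = 5/2 + 3*m/2 (S(m) = 4 - (3 + m*(-3))/2 = 4 - (3 - 3*m)/2 = 4 + (-3/2 + 3*m/2) = 5/2 + 3*m/2)
P(U, T) = -3/8 + T**2/8 (P(U, T) = -9/8 + (T*T + 6)/8 = -9/8 + (T**2 + 6)/8 = -9/8 + (6 + T**2)/8 = -9/8 + (3/4 + T**2/8) = -3/8 + T**2/8)
P(8, -6)*S(sqrt(a(1) + V(5, 0))) = (-3/8 + (1/8)*(-6)**2)*(5/2 + 3*sqrt((2 + (1/2)*1) + 0)/2) = (-3/8 + (1/8)*36)*(5/2 + 3*sqrt((2 + 1/2) + 0)/2) = (-3/8 + 9/2)*(5/2 + 3*sqrt(5/2 + 0)/2) = 33*(5/2 + 3*sqrt(5/2)/2)/8 = 33*(5/2 + 3*(sqrt(10)/2)/2)/8 = 33*(5/2 + 3*sqrt(10)/4)/8 = 165/16 + 99*sqrt(10)/32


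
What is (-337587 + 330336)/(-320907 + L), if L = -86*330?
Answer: 2417/116429 ≈ 0.020759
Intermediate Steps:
L = -28380
(-337587 + 330336)/(-320907 + L) = (-337587 + 330336)/(-320907 - 28380) = -7251/(-349287) = -7251*(-1/349287) = 2417/116429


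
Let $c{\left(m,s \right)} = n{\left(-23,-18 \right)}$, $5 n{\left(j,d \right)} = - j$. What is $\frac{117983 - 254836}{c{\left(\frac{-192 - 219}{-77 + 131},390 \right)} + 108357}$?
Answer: $- \frac{684265}{541808} \approx -1.2629$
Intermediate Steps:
$n{\left(j,d \right)} = - \frac{j}{5}$ ($n{\left(j,d \right)} = \frac{\left(-1\right) j}{5} = - \frac{j}{5}$)
$c{\left(m,s \right)} = \frac{23}{5}$ ($c{\left(m,s \right)} = \left(- \frac{1}{5}\right) \left(-23\right) = \frac{23}{5}$)
$\frac{117983 - 254836}{c{\left(\frac{-192 - 219}{-77 + 131},390 \right)} + 108357} = \frac{117983 - 254836}{\frac{23}{5} + 108357} = - \frac{136853}{\frac{541808}{5}} = \left(-136853\right) \frac{5}{541808} = - \frac{684265}{541808}$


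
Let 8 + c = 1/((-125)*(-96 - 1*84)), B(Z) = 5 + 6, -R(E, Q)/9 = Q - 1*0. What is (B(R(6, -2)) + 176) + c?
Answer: 4027501/22500 ≈ 179.00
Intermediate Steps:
R(E, Q) = -9*Q (R(E, Q) = -9*(Q - 1*0) = -9*(Q + 0) = -9*Q)
B(Z) = 11
c = -179999/22500 (c = -8 + 1/((-125)*(-96 - 1*84)) = -8 - 1/(125*(-96 - 84)) = -8 - 1/125/(-180) = -8 - 1/125*(-1/180) = -8 + 1/22500 = -179999/22500 ≈ -8.0000)
(B(R(6, -2)) + 176) + c = (11 + 176) - 179999/22500 = 187 - 179999/22500 = 4027501/22500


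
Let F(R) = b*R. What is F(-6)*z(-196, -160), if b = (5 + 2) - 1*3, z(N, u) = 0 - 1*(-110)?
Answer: -2640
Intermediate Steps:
z(N, u) = 110 (z(N, u) = 0 + 110 = 110)
b = 4 (b = 7 - 3 = 4)
F(R) = 4*R
F(-6)*z(-196, -160) = (4*(-6))*110 = -24*110 = -2640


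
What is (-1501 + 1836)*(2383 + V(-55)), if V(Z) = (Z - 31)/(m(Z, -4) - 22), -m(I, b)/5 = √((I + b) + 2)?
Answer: 1524598065/1909 - 144050*I*√57/1909 ≈ 7.9864e+5 - 569.7*I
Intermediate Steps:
m(I, b) = -5*√(2 + I + b) (m(I, b) = -5*√((I + b) + 2) = -5*√(2 + I + b))
V(Z) = (-31 + Z)/(-22 - 5*√(-2 + Z)) (V(Z) = (Z - 31)/(-5*√(2 + Z - 4) - 22) = (-31 + Z)/(-5*√(-2 + Z) - 22) = (-31 + Z)/(-22 - 5*√(-2 + Z)))
(-1501 + 1836)*(2383 + V(-55)) = (-1501 + 1836)*(2383 + (31 - 1*(-55))/(22 + 5*√(-2 - 55))) = 335*(2383 + (31 + 55)/(22 + 5*√(-57))) = 335*(2383 + 86/(22 + 5*(I*√57))) = 335*(2383 + 86/(22 + 5*I*√57)) = 798305 + 28810/(22 + 5*I*√57)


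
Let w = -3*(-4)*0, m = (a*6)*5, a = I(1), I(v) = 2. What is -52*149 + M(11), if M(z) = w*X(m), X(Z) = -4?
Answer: -7748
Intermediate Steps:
a = 2
m = 60 (m = (2*6)*5 = 12*5 = 60)
w = 0 (w = 12*0 = 0)
M(z) = 0 (M(z) = 0*(-4) = 0)
-52*149 + M(11) = -52*149 + 0 = -7748 + 0 = -7748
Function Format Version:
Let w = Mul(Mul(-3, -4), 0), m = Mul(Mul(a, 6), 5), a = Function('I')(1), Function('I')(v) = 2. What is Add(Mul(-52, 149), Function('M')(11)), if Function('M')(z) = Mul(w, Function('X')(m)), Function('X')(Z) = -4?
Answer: -7748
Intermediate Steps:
a = 2
m = 60 (m = Mul(Mul(2, 6), 5) = Mul(12, 5) = 60)
w = 0 (w = Mul(12, 0) = 0)
Function('M')(z) = 0 (Function('M')(z) = Mul(0, -4) = 0)
Add(Mul(-52, 149), Function('M')(11)) = Add(Mul(-52, 149), 0) = Add(-7748, 0) = -7748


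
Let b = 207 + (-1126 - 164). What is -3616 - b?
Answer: -2533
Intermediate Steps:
b = -1083 (b = 207 - 1290 = -1083)
-3616 - b = -3616 - 1*(-1083) = -3616 + 1083 = -2533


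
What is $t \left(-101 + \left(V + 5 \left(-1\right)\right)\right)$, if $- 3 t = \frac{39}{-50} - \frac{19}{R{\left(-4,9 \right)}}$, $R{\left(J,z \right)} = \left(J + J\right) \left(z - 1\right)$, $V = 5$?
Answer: $- \frac{78073}{4800} \approx -16.265$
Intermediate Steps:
$R{\left(J,z \right)} = 2 J \left(-1 + z\right)$
$t = \frac{773}{4800}$ ($t = - \frac{\frac{39}{-50} - \frac{19}{2 \left(-4\right) \left(-1 + 9\right)}}{3} = - \frac{39 \left(- \frac{1}{50}\right) - \frac{19}{2 \left(-4\right) 8}}{3} = - \frac{- \frac{39}{50} - \frac{19}{-64}}{3} = - \frac{- \frac{39}{50} - - \frac{19}{64}}{3} = - \frac{- \frac{39}{50} + \frac{19}{64}}{3} = \left(- \frac{1}{3}\right) \left(- \frac{773}{1600}\right) = \frac{773}{4800} \approx 0.16104$)
$t \left(-101 + \left(V + 5 \left(-1\right)\right)\right) = \frac{773 \left(-101 + \left(5 + 5 \left(-1\right)\right)\right)}{4800} = \frac{773 \left(-101 + \left(5 - 5\right)\right)}{4800} = \frac{773 \left(-101 + 0\right)}{4800} = \frac{773}{4800} \left(-101\right) = - \frac{78073}{4800}$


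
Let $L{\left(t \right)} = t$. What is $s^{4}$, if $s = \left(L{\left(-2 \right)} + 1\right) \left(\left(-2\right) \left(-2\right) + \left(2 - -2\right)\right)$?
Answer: $4096$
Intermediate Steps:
$s = -8$ ($s = \left(-2 + 1\right) \left(\left(-2\right) \left(-2\right) + \left(2 - -2\right)\right) = - (4 + \left(2 + 2\right)) = - (4 + 4) = \left(-1\right) 8 = -8$)
$s^{4} = \left(-8\right)^{4} = 4096$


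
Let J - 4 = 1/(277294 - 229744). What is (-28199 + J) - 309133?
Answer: -16039946399/47550 ≈ -3.3733e+5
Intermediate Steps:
J = 190201/47550 (J = 4 + 1/(277294 - 229744) = 4 + 1/47550 = 190201/47550 ≈ 4.0000)
(-28199 + J) - 309133 = (-28199 + 190201/47550) - 309133 = -1340672249/47550 - 309133 = -16039946399/47550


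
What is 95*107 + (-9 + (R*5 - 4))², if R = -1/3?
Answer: 93421/9 ≈ 10380.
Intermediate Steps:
R = -⅓ (R = -1*⅓ = -⅓ ≈ -0.33333)
95*107 + (-9 + (R*5 - 4))² = 95*107 + (-9 + (-⅓*5 - 4))² = 10165 + (-9 + (-5/3 - 4))² = 10165 + (-9 - 17/3)² = 10165 + (-44/3)² = 10165 + 1936/9 = 93421/9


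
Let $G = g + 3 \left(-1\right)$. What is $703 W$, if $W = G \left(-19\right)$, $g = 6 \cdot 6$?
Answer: $-440781$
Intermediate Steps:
$g = 36$
$G = 33$ ($G = 36 + 3 \left(-1\right) = 36 - 3 = 33$)
$W = -627$ ($W = 33 \left(-19\right) = -627$)
$703 W = 703 \left(-627\right) = -440781$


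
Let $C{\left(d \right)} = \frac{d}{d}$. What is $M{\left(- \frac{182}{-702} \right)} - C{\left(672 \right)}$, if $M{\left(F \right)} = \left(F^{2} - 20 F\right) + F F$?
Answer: $- \frac{4411}{729} \approx -6.0508$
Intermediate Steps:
$C{\left(d \right)} = 1$
$M{\left(F \right)} = - 20 F + 2 F^{2}$ ($M{\left(F \right)} = \left(F^{2} - 20 F\right) + F^{2} = - 20 F + 2 F^{2}$)
$M{\left(- \frac{182}{-702} \right)} - C{\left(672 \right)} = 2 \left(- \frac{182}{-702}\right) \left(-10 - \frac{182}{-702}\right) - 1 = 2 \left(\left(-182\right) \left(- \frac{1}{702}\right)\right) \left(-10 - - \frac{7}{27}\right) - 1 = 2 \cdot \frac{7}{27} \left(-10 + \frac{7}{27}\right) - 1 = 2 \cdot \frac{7}{27} \left(- \frac{263}{27}\right) - 1 = - \frac{3682}{729} - 1 = - \frac{4411}{729}$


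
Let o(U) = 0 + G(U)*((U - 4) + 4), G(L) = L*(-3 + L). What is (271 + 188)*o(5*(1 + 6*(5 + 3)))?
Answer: 6667456950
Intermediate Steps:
o(U) = U²*(-3 + U) (o(U) = 0 + (U*(-3 + U))*((U - 4) + 4) = 0 + (U*(-3 + U))*((-4 + U) + 4) = 0 + (U*(-3 + U))*U = 0 + U²*(-3 + U) = U²*(-3 + U))
(271 + 188)*o(5*(1 + 6*(5 + 3))) = (271 + 188)*((5*(1 + 6*(5 + 3)))²*(-3 + 5*(1 + 6*(5 + 3)))) = 459*((5*(1 + 6*8))²*(-3 + 5*(1 + 6*8))) = 459*((5*(1 + 48))²*(-3 + 5*(1 + 48))) = 459*((5*49)²*(-3 + 5*49)) = 459*(245²*(-3 + 245)) = 459*(60025*242) = 459*14526050 = 6667456950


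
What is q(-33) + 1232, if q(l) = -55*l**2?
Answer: -58663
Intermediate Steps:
q(-33) + 1232 = -55*(-33)**2 + 1232 = -55*1089 + 1232 = -59895 + 1232 = -58663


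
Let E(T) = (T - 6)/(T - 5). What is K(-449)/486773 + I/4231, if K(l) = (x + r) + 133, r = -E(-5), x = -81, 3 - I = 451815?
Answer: -2199296673181/20595365630 ≈ -106.79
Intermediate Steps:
I = -451812 (I = 3 - 1*451815 = 3 - 451815 = -451812)
E(T) = (-6 + T)/(-5 + T)
r = -11/10 (r = -(-6 - 5)/(-5 - 5) = -(-11)/(-10) = -(-1)*(-11)/10 = -1*11/10 = -11/10 ≈ -1.1000)
K(l) = 509/10 (K(l) = (-81 - 11/10) + 133 = -821/10 + 133 = 509/10)
K(-449)/486773 + I/4231 = (509/10)/486773 - 451812/4231 = (509/10)*(1/486773) - 451812*1/4231 = 509/4867730 - 451812/4231 = -2199296673181/20595365630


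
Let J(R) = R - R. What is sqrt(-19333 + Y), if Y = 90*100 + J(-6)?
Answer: I*sqrt(10333) ≈ 101.65*I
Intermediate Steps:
J(R) = 0
Y = 9000 (Y = 90*100 + 0 = 9000 + 0 = 9000)
sqrt(-19333 + Y) = sqrt(-19333 + 9000) = sqrt(-10333) = I*sqrt(10333)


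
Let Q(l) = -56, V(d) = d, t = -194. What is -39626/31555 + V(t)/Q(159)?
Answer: 1951307/883540 ≈ 2.2085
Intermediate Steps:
-39626/31555 + V(t)/Q(159) = -39626/31555 - 194/(-56) = -39626*1/31555 - 194*(-1/56) = -39626/31555 + 97/28 = 1951307/883540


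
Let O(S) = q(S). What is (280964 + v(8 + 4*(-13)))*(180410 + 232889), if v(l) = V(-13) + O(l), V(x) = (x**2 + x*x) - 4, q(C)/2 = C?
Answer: 116223811790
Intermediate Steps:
q(C) = 2*C
O(S) = 2*S
V(x) = -4 + 2*x**2 (V(x) = (x**2 + x**2) - 4 = 2*x**2 - 4 = -4 + 2*x**2)
v(l) = 334 + 2*l (v(l) = (-4 + 2*(-13)**2) + 2*l = (-4 + 2*169) + 2*l = (-4 + 338) + 2*l = 334 + 2*l)
(280964 + v(8 + 4*(-13)))*(180410 + 232889) = (280964 + (334 + 2*(8 + 4*(-13))))*(180410 + 232889) = (280964 + (334 + 2*(8 - 52)))*413299 = (280964 + (334 + 2*(-44)))*413299 = (280964 + (334 - 88))*413299 = (280964 + 246)*413299 = 281210*413299 = 116223811790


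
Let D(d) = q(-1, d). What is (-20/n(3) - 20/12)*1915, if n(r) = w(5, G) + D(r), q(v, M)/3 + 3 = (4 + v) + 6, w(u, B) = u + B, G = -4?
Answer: -296825/57 ≈ -5207.5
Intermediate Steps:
w(u, B) = B + u
q(v, M) = 21 + 3*v (q(v, M) = -9 + 3*((4 + v) + 6) = -9 + 3*(10 + v) = -9 + (30 + 3*v) = 21 + 3*v)
D(d) = 18 (D(d) = 21 + 3*(-1) = 21 - 3 = 18)
n(r) = 19 (n(r) = (-4 + 5) + 18 = 1 + 18 = 19)
(-20/n(3) - 20/12)*1915 = (-20/19 - 20/12)*1915 = (-20*1/19 - 20*1/12)*1915 = (-20/19 - 5/3)*1915 = -155/57*1915 = -296825/57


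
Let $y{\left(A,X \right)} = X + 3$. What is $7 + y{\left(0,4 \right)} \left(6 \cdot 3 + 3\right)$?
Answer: $154$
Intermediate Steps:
$y{\left(A,X \right)} = 3 + X$
$7 + y{\left(0,4 \right)} \left(6 \cdot 3 + 3\right) = 7 + \left(3 + 4\right) \left(6 \cdot 3 + 3\right) = 7 + 7 \left(18 + 3\right) = 7 + 7 \cdot 21 = 7 + 147 = 154$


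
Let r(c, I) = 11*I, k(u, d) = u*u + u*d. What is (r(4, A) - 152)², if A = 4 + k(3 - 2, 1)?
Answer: 7396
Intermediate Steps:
k(u, d) = u² + d*u
A = 6 (A = 4 + (3 - 2)*(1 + (3 - 2)) = 4 + 1*(1 + 1) = 4 + 1*2 = 4 + 2 = 6)
(r(4, A) - 152)² = (11*6 - 152)² = (66 - 152)² = (-86)² = 7396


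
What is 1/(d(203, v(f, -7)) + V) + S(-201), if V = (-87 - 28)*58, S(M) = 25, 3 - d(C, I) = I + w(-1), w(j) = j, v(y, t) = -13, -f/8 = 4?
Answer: 166324/6653 ≈ 25.000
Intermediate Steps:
f = -32 (f = -8*4 = -32)
d(C, I) = 4 - I (d(C, I) = 3 - (I - 1) = 3 - (-1 + I) = 3 + (1 - I) = 4 - I)
V = -6670 (V = -115*58 = -6670)
1/(d(203, v(f, -7)) + V) + S(-201) = 1/((4 - 1*(-13)) - 6670) + 25 = 1/((4 + 13) - 6670) + 25 = 1/(17 - 6670) + 25 = 1/(-6653) + 25 = -1/6653 + 25 = 166324/6653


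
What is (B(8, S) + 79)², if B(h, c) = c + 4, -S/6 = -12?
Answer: 24025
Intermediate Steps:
S = 72 (S = -6*(-12) = 72)
B(h, c) = 4 + c
(B(8, S) + 79)² = ((4 + 72) + 79)² = (76 + 79)² = 155² = 24025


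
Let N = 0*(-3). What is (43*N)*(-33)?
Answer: 0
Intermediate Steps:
N = 0
(43*N)*(-33) = (43*0)*(-33) = 0*(-33) = 0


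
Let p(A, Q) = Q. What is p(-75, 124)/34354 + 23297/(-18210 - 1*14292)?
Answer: -398157445/558286854 ≈ -0.71318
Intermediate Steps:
p(-75, 124)/34354 + 23297/(-18210 - 1*14292) = 124/34354 + 23297/(-18210 - 1*14292) = 124*(1/34354) + 23297/(-18210 - 14292) = 62/17177 + 23297/(-32502) = 62/17177 + 23297*(-1/32502) = 62/17177 - 23297/32502 = -398157445/558286854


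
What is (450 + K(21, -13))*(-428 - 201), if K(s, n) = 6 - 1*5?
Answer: -283679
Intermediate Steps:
K(s, n) = 1 (K(s, n) = 6 - 5 = 1)
(450 + K(21, -13))*(-428 - 201) = (450 + 1)*(-428 - 201) = 451*(-629) = -283679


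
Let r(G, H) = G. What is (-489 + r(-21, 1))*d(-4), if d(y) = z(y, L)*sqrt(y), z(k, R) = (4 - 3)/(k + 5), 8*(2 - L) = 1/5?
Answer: -1020*I ≈ -1020.0*I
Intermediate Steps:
L = 79/40 (L = 2 - 1/8/5 = 2 - 1/8*1/5 = 2 - 1/40 = 79/40 ≈ 1.9750)
z(k, R) = 1/(5 + k)
d(y) = sqrt(y)/(5 + y)
(-489 + r(-21, 1))*d(-4) = (-489 - 21)*(sqrt(-4)/(5 - 4)) = -510*2*I/1 = -510*2*I = -1020*I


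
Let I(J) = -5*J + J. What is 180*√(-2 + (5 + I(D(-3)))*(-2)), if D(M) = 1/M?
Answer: 120*I*√33 ≈ 689.35*I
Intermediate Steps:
I(J) = -4*J
180*√(-2 + (5 + I(D(-3)))*(-2)) = 180*√(-2 + (5 - 4/(-3))*(-2)) = 180*√(-2 + (5 - 4*(-⅓))*(-2)) = 180*√(-2 + (5 + 4/3)*(-2)) = 180*√(-2 + (19/3)*(-2)) = 180*√(-2 - 38/3) = 180*√(-44/3) = 180*(2*I*√33/3) = 120*I*√33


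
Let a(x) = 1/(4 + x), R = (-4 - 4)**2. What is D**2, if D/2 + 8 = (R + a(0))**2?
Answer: 4345578241/64 ≈ 6.7900e+7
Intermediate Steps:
R = 64 (R = (-8)**2 = 64)
D = 65921/8 (D = -16 + 2*(64 + 1/(4 + 0))**2 = -16 + 2*(64 + 1/4)**2 = -16 + 2*(257/4)**2 = -16 + 2*(66049/16) = -16 + 66049/8 = 65921/8 ≈ 8240.1)
D**2 = (65921/8)**2 = 4345578241/64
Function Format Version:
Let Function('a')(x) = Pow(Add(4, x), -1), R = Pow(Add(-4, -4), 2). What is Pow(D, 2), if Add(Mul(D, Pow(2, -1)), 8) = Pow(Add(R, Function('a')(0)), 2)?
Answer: Rational(4345578241, 64) ≈ 6.7900e+7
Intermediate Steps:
R = 64 (R = Pow(-8, 2) = 64)
D = Rational(65921, 8) (D = Add(-16, Mul(2, Pow(Add(64, Pow(Add(4, 0), -1)), 2))) = Add(-16, Mul(2, Pow(Add(64, Pow(4, -1)), 2))) = Add(-16, Mul(2, Pow(Add(64, Rational(1, 4)), 2))) = Add(-16, Mul(2, Pow(Rational(257, 4), 2))) = Add(-16, Mul(2, Rational(66049, 16))) = Add(-16, Rational(66049, 8)) = Rational(65921, 8) ≈ 8240.1)
Pow(D, 2) = Pow(Rational(65921, 8), 2) = Rational(4345578241, 64)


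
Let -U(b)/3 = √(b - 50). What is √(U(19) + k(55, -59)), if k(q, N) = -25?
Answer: √(-25 - 3*I*√31) ≈ 1.5916 - 5.2472*I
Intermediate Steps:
U(b) = -3*√(-50 + b) (U(b) = -3*√(b - 50) = -3*√(-50 + b))
√(U(19) + k(55, -59)) = √(-3*√(-50 + 19) - 25) = √(-3*I*√31 - 25) = √(-25 - 3*I*√31)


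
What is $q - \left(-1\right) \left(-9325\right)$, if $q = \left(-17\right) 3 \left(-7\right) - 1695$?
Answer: $-10663$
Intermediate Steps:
$q = -1338$ ($q = \left(-51\right) \left(-7\right) - 1695 = 357 - 1695 = -1338$)
$q - \left(-1\right) \left(-9325\right) = -1338 - \left(-1\right) \left(-9325\right) = -1338 - 9325 = -10663$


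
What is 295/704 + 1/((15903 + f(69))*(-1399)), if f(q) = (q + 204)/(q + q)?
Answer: 301946914061/720578475584 ≈ 0.41903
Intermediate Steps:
f(q) = (204 + q)/(2*q) (f(q) = (204 + q)/((2*q)) = (204 + q)*(1/(2*q)) = (204 + q)/(2*q))
295/704 + 1/((15903 + f(69))*(-1399)) = 295/704 + 1/((15903 + (1/2)*(204 + 69)/69)*(-1399)) = 295*(1/704) - 1/1399/(15903 + (1/2)*(1/69)*273) = 295/704 - 1/1399/(15903 + 91/46) = 295/704 - 1/1399/(731629/46) = 295/704 + (46/731629)*(-1/1399) = 295/704 - 46/1023548971 = 301946914061/720578475584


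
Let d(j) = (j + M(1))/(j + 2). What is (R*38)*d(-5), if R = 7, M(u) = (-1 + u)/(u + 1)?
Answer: 1330/3 ≈ 443.33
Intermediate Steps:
M(u) = (-1 + u)/(1 + u)
d(j) = j/(2 + j) (d(j) = (j + (-1 + 1)/(1 + 1))/(j + 2) = (j + 0/2)/(2 + j) = (j + (1/2)*0)/(2 + j) = (j + 0)/(2 + j) = j/(2 + j))
(R*38)*d(-5) = (7*38)*(-5/(2 - 5)) = 266*(-5/(-3)) = 266*(-5*(-1/3)) = 266*(5/3) = 1330/3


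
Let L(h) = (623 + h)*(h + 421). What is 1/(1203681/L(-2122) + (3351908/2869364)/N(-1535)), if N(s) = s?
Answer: 935876894814855/441086222014204 ≈ 2.1218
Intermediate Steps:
L(h) = (421 + h)*(623 + h) (L(h) = (623 + h)*(421 + h) = (421 + h)*(623 + h))
1/(1203681/L(-2122) + (3351908/2869364)/N(-1535)) = 1/(1203681/(262283 + (-2122)² + 1044*(-2122)) + (3351908/2869364)/(-1535)) = 1/(1203681/(262283 + 4502884 - 2215368) + (3351908*(1/2869364))*(-1/1535)) = 1/(1203681/2549799 + (837977/717341)*(-1/1535)) = 1/(1203681*(1/2549799) - 837977/1101118435) = 1/(401227/849933 - 837977/1101118435) = 1/(441086222014204/935876894814855) = 935876894814855/441086222014204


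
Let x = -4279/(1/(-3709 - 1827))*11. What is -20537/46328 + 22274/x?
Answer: -334398499971/754491970672 ≈ -0.44321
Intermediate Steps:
x = 260573984 (x = -4279/(1/(-5536))*11 = -4279/(-1/5536)*11 = -4279*(-5536)*11 = 23688544*11 = 260573984)
-20537/46328 + 22274/x = -20537/46328 + 22274/260573984 = -20537*1/46328 + 22274*(1/260573984) = -20537/46328 + 11137/130286992 = -334398499971/754491970672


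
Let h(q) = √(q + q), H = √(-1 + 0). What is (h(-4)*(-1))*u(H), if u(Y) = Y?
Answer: 2*√2 ≈ 2.8284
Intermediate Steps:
H = I (H = √(-1) = I ≈ 1.0*I)
h(q) = √2*√q (h(q) = √(2*q) = √2*√q)
(h(-4)*(-1))*u(H) = ((√2*√(-4))*(-1))*I = ((√2*(2*I))*(-1))*I = ((2*I*√2)*(-1))*I = (-2*I*√2)*I = 2*√2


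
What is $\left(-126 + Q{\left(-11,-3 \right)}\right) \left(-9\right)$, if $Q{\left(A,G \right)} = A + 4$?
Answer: $1197$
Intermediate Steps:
$Q{\left(A,G \right)} = 4 + A$
$\left(-126 + Q{\left(-11,-3 \right)}\right) \left(-9\right) = \left(-126 + \left(4 - 11\right)\right) \left(-9\right) = \left(-126 - 7\right) \left(-9\right) = \left(-133\right) \left(-9\right) = 1197$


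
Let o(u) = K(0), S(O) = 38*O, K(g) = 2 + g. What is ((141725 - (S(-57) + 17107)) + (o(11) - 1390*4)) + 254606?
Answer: 375832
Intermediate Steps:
o(u) = 2 (o(u) = 2 + 0 = 2)
((141725 - (S(-57) + 17107)) + (o(11) - 1390*4)) + 254606 = ((141725 - (38*(-57) + 17107)) + (2 - 1390*4)) + 254606 = ((141725 - (-2166 + 17107)) + (2 - 139*40)) + 254606 = ((141725 - 1*14941) + (2 - 5560)) + 254606 = ((141725 - 14941) - 5558) + 254606 = (126784 - 5558) + 254606 = 121226 + 254606 = 375832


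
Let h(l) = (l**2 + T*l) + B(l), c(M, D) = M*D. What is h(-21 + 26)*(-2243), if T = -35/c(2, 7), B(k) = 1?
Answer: -60561/2 ≈ -30281.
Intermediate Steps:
c(M, D) = D*M
T = -5/2 (T = -35/(7*2) = -35/14 = -35*1/14 = -5/2 ≈ -2.5000)
h(l) = 1 + l**2 - 5*l/2 (h(l) = (l**2 - 5*l/2) + 1 = 1 + l**2 - 5*l/2)
h(-21 + 26)*(-2243) = (1 + (-21 + 26)**2 - 5*(-21 + 26)/2)*(-2243) = (1 + 5**2 - 5/2*5)*(-2243) = (1 + 25 - 25/2)*(-2243) = (27/2)*(-2243) = -60561/2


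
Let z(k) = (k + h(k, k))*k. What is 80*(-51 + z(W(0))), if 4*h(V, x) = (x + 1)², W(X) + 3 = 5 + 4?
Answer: 4680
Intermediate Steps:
W(X) = 6 (W(X) = -3 + (5 + 4) = -3 + 9 = 6)
h(V, x) = (1 + x)²/4 (h(V, x) = (x + 1)²/4 = (1 + x)²/4)
z(k) = k*(k + (1 + k)²/4) (z(k) = (k + (1 + k)²/4)*k = k*(k + (1 + k)²/4))
80*(-51 + z(W(0))) = 80*(-51 + (¼)*6*((1 + 6)² + 4*6)) = 80*(-51 + (¼)*6*(7² + 24)) = 80*(-51 + (¼)*6*(49 + 24)) = 80*(-51 + (¼)*6*73) = 80*(-51 + 219/2) = 80*(117/2) = 4680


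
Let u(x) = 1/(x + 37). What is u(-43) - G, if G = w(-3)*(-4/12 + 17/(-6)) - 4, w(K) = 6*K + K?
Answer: -188/3 ≈ -62.667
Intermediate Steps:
w(K) = 7*K
u(x) = 1/(37 + x)
G = 125/2 (G = (7*(-3))*(-4/12 + 17/(-6)) - 4 = -21*(-4*1/12 + 17*(-⅙)) - 4 = -21*(-⅓ - 17/6) - 4 = -21*(-19/6) - 4 = 133/2 - 4 = 125/2 ≈ 62.500)
u(-43) - G = 1/(37 - 43) - 1*125/2 = 1/(-6) - 125/2 = -⅙ - 125/2 = -188/3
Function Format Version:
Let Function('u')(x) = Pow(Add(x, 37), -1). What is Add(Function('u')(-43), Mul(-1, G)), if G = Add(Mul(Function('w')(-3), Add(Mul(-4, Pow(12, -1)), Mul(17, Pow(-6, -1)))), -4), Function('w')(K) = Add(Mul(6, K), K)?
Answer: Rational(-188, 3) ≈ -62.667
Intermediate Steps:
Function('w')(K) = Mul(7, K)
Function('u')(x) = Pow(Add(37, x), -1)
G = Rational(125, 2) (G = Add(Mul(Mul(7, -3), Add(Mul(-4, Pow(12, -1)), Mul(17, Pow(-6, -1)))), -4) = Add(Mul(-21, Add(Mul(-4, Rational(1, 12)), Mul(17, Rational(-1, 6)))), -4) = Add(Mul(-21, Add(Rational(-1, 3), Rational(-17, 6))), -4) = Add(Mul(-21, Rational(-19, 6)), -4) = Add(Rational(133, 2), -4) = Rational(125, 2) ≈ 62.500)
Add(Function('u')(-43), Mul(-1, G)) = Add(Pow(Add(37, -43), -1), Mul(-1, Rational(125, 2))) = Add(Pow(-6, -1), Rational(-125, 2)) = Add(Rational(-1, 6), Rational(-125, 2)) = Rational(-188, 3)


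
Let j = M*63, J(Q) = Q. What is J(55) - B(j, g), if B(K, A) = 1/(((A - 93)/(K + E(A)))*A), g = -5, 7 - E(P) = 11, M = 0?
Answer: 13477/245 ≈ 55.008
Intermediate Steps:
E(P) = -4 (E(P) = 7 - 1*11 = 7 - 11 = -4)
j = 0 (j = 0*63 = 0)
B(K, A) = (-4 + K)/(A*(-93 + A)) (B(K, A) = 1/(((A - 93)/(K - 4))*A) = 1/(((-93 + A)/(-4 + K))*A) = 1/(A*(-93 + A)/(-4 + K)) = (-4 + K)/(A*(-93 + A)))
J(55) - B(j, g) = 55 - (-4 + 0)/((-5)*(-93 - 5)) = 55 - (-1)*(-4)/(5*(-98)) = 55 - (-1)*(-1)*(-4)/(5*98) = 55 - 1*(-2/245) = 55 + 2/245 = 13477/245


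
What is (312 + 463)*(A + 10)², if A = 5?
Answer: 174375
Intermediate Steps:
(312 + 463)*(A + 10)² = (312 + 463)*(5 + 10)² = 775*15² = 775*225 = 174375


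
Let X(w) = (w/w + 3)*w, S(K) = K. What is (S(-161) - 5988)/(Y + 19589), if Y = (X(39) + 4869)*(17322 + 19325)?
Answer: -6149/184170764 ≈ -3.3388e-5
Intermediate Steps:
X(w) = 4*w (X(w) = (1 + 3)*w = 4*w)
Y = 184151175 (Y = (4*39 + 4869)*(17322 + 19325) = (156 + 4869)*36647 = 5025*36647 = 184151175)
(S(-161) - 5988)/(Y + 19589) = (-161 - 5988)/(184151175 + 19589) = -6149/184170764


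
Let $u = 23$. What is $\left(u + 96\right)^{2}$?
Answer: $14161$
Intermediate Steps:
$\left(u + 96\right)^{2} = \left(23 + 96\right)^{2} = 119^{2} = 14161$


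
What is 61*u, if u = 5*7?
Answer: 2135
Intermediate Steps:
u = 35
61*u = 61*35 = 2135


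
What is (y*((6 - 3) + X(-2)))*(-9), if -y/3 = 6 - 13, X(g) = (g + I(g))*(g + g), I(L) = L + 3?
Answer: -1323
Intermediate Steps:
I(L) = 3 + L
X(g) = 2*g*(3 + 2*g) (X(g) = (g + (3 + g))*(g + g) = (3 + 2*g)*(2*g) = 2*g*(3 + 2*g))
y = 21 (y = -3*(6 - 13) = -3*(-7) = 21)
(y*((6 - 3) + X(-2)))*(-9) = (21*((6 - 3) + 2*(-2)*(3 + 2*(-2))))*(-9) = (21*(3 + 2*(-2)*(3 - 4)))*(-9) = (21*(3 + 2*(-2)*(-1)))*(-9) = (21*(3 + 4))*(-9) = (21*7)*(-9) = 147*(-9) = -1323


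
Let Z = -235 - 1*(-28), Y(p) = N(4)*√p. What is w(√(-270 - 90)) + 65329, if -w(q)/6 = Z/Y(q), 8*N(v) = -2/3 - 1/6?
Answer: 65329 + 9936*2^(¼)*√3*5^(¾)*I^(3/2)/25 ≈ 63393.0 + 1935.5*I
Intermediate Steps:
N(v) = -5/48 (N(v) = (-2/3 - 1/6)/8 = (-2*⅓ - 1*⅙)/8 = (-⅔ - ⅙)/8 = (⅛)*(-⅚) = -5/48)
Y(p) = -5*√p/48
Z = -207 (Z = -235 + 28 = -207)
w(q) = -59616/(5*√q) (w(q) = -(-1242)/((-5*√q/48)) = -(-1242)*(-48/(5*√q)) = -59616/(5*√q))
w(√(-270 - 90)) + 65329 = -59616/(5*(-270 - 90)^(¼)) + 65329 = -59616*(-(-1)^(¾)*√3*250^(¼)/30)/5 + 65329 = -59616*2^(¼)*√3*5^(¾)*(-I^(3/2))/30/5 + 65329 = -9936*2^(¼)*√3*5^(¾)*(-I^(3/2))/25 + 65329 = 9936*2^(¼)*√3*5^(¾)*I^(3/2)/25 + 65329 = 65329 + 9936*2^(¼)*√3*5^(¾)*I^(3/2)/25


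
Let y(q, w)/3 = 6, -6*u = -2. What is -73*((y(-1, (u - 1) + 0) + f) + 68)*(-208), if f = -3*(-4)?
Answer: 1488032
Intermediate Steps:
u = ⅓ (u = -⅙*(-2) = ⅓ ≈ 0.33333)
f = 12
y(q, w) = 18 (y(q, w) = 3*6 = 18)
-73*((y(-1, (u - 1) + 0) + f) + 68)*(-208) = -73*((18 + 12) + 68)*(-208) = -73*(30 + 68)*(-208) = -73*98*(-208) = -7154*(-208) = 1488032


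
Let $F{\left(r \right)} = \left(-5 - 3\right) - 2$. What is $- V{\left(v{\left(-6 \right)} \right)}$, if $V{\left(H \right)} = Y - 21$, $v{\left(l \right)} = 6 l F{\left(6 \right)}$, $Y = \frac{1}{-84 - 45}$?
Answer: $\frac{2710}{129} \approx 21.008$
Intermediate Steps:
$Y = - \frac{1}{129}$ ($Y = \frac{1}{-129} = - \frac{1}{129} \approx -0.0077519$)
$F{\left(r \right)} = -10$ ($F{\left(r \right)} = -8 - 2 = -10$)
$v{\left(l \right)} = - 60 l$ ($v{\left(l \right)} = 6 l \left(-10\right) = - 60 l$)
$V{\left(H \right)} = - \frac{2710}{129}$ ($V{\left(H \right)} = - \frac{1}{129} - 21 = - \frac{2710}{129}$)
$- V{\left(v{\left(-6 \right)} \right)} = \left(-1\right) \left(- \frac{2710}{129}\right) = \frac{2710}{129}$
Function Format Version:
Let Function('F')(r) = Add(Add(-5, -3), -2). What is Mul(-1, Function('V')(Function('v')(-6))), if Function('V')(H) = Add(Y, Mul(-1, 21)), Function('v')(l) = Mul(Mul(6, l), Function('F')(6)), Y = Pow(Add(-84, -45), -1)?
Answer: Rational(2710, 129) ≈ 21.008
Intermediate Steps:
Y = Rational(-1, 129) (Y = Pow(-129, -1) = Rational(-1, 129) ≈ -0.0077519)
Function('F')(r) = -10 (Function('F')(r) = Add(-8, -2) = -10)
Function('v')(l) = Mul(-60, l) (Function('v')(l) = Mul(Mul(6, l), -10) = Mul(-60, l))
Function('V')(H) = Rational(-2710, 129) (Function('V')(H) = Add(Rational(-1, 129), Mul(-1, 21)) = Add(Rational(-1, 129), -21) = Rational(-2710, 129))
Mul(-1, Function('V')(Function('v')(-6))) = Mul(-1, Rational(-2710, 129)) = Rational(2710, 129)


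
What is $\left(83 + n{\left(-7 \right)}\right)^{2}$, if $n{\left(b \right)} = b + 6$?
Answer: $6724$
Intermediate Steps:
$n{\left(b \right)} = 6 + b$
$\left(83 + n{\left(-7 \right)}\right)^{2} = \left(83 + \left(6 - 7\right)\right)^{2} = \left(83 - 1\right)^{2} = 82^{2} = 6724$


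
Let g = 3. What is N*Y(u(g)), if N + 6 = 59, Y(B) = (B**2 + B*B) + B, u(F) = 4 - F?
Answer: 159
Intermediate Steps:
Y(B) = B + 2*B**2 (Y(B) = (B**2 + B**2) + B = 2*B**2 + B = B + 2*B**2)
N = 53 (N = -6 + 59 = 53)
N*Y(u(g)) = 53*((4 - 1*3)*(1 + 2*(4 - 1*3))) = 53*((4 - 3)*(1 + 2*(4 - 3))) = 53*(1*(1 + 2*1)) = 53*(1*(1 + 2)) = 53*(1*3) = 53*3 = 159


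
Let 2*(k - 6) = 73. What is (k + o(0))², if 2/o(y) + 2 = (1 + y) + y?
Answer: 6561/4 ≈ 1640.3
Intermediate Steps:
o(y) = 2/(-1 + 2*y) (o(y) = 2/(-2 + ((1 + y) + y)) = 2/(-2 + (1 + 2*y)) = 2/(-1 + 2*y))
k = 85/2 (k = 6 + (½)*73 = 6 + 73/2 = 85/2 ≈ 42.500)
(k + o(0))² = (85/2 + 2/(-1 + 2*0))² = (85/2 + 2/(-1 + 0))² = (85/2 + 2/(-1))² = (85/2 + 2*(-1))² = (85/2 - 2)² = (81/2)² = 6561/4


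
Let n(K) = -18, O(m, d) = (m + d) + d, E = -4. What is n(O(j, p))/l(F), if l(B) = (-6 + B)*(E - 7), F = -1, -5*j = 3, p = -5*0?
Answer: -18/77 ≈ -0.23377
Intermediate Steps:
p = 0
j = -⅗ (j = -⅕*3 = -⅗ ≈ -0.60000)
O(m, d) = m + 2*d (O(m, d) = (d + m) + d = m + 2*d)
l(B) = 66 - 11*B (l(B) = (-6 + B)*(-4 - 7) = (-6 + B)*(-11) = 66 - 11*B)
n(O(j, p))/l(F) = -18/(66 - 11*(-1)) = -18/(66 + 11) = -18/77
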